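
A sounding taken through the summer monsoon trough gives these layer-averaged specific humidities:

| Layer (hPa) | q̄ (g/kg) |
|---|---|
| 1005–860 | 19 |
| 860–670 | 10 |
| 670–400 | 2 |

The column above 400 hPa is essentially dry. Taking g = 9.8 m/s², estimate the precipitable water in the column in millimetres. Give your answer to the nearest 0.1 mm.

Precipitable water is the column-integrated vapour mass per unit area: PW = (1/g) Σ q̄ Δp, with q in kg/kg and Δp in Pa (1 kg/m² of water = 1 mm).
Layer 1005–860 hPa: Δp = 145 hPa = 14500 Pa, q̄ = 0.019 kg/kg → 0.019 × 14500 / 9.8 = 28.11 mm
Layer 860–670 hPa: Δp = 190 hPa = 19000 Pa, q̄ = 0.01 kg/kg → 0.01 × 19000 / 9.8 = 19.39 mm
Layer 670–400 hPa: Δp = 270 hPa = 27000 Pa, q̄ = 0.002 kg/kg → 0.002 × 27000 / 9.8 = 5.51 mm
PW = 28.11 + 19.39 + 5.51 = 53.01 ≈ 53.0 mm.

PW ≈ 53.0 mm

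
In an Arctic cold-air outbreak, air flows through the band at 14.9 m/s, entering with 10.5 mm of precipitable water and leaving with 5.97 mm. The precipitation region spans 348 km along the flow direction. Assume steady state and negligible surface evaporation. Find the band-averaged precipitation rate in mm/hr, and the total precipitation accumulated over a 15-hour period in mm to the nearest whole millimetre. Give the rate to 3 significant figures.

Column moisture flux per unit crosswind length is F = V × PW.
Inflow: F_in = 14.9 × 10.5 = 156.45 mm·m/s
Outflow: F_out = 14.9 × 5.97 = 88.953 mm·m/s
Steady-state rate R = (F_in − F_out)/L = (156.45 − 88.953) / 348000 m = 1.940e-04 mm/s.
R = 1.940e-04 × 3600 = 0.698 mm/hr.
Over 15 h: total = 0.698 × 15 = 10.47 ≈ 10 mm.

R ≈ 0.698 mm/hr; total ≈ 10 mm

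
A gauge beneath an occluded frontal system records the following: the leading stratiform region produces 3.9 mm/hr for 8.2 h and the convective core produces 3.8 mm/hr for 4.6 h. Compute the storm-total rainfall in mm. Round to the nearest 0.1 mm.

Total = Σ Rᵢ Δtᵢ = 3.9 × 8.2 + 3.8 × 4.6
      = 31.98 + 17.48 = 49.5 mm.

total ≈ 49.5 mm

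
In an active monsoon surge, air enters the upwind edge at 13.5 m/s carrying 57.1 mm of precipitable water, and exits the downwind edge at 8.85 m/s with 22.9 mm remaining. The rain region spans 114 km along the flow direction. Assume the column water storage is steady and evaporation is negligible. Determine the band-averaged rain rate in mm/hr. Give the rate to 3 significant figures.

R ≈ 17.9 mm/hr

Column moisture flux per unit crosswind length is F = V × PW.
Inflow: F_in = 13.5 × 57.1 = 770.85 mm·m/s
Outflow: F_out = 8.85 × 22.9 = 202.665 mm·m/s
Steady-state rate R = (F_in − F_out)/L = (770.85 − 202.665) / 114000 m = 4.984e-03 mm/s.
R = 4.984e-03 × 3600 = 17.9 mm/hr.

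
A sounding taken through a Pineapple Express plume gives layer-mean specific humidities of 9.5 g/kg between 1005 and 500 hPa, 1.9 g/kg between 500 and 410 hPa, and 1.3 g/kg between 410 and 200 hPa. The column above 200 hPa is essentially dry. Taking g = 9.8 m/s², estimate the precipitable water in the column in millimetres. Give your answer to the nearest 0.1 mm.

Precipitable water is the column-integrated vapour mass per unit area: PW = (1/g) Σ q̄ Δp, with q in kg/kg and Δp in Pa (1 kg/m² of water = 1 mm).
Layer 1005–500 hPa: Δp = 505 hPa = 50500 Pa, q̄ = 0.0095 kg/kg → 0.0095 × 50500 / 9.8 = 48.95 mm
Layer 500–410 hPa: Δp = 90 hPa = 9000 Pa, q̄ = 0.0019 kg/kg → 0.0019 × 9000 / 9.8 = 1.74 mm
Layer 410–200 hPa: Δp = 210 hPa = 21000 Pa, q̄ = 0.0013 kg/kg → 0.0013 × 21000 / 9.8 = 2.79 mm
PW = 48.95 + 1.74 + 2.79 = 53.48 ≈ 53.5 mm.

PW ≈ 53.5 mm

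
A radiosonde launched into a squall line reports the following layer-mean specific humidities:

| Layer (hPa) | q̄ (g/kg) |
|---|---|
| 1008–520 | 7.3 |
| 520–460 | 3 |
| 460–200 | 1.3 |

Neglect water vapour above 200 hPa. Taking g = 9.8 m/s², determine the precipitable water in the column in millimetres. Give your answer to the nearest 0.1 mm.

Precipitable water is the column-integrated vapour mass per unit area: PW = (1/g) Σ q̄ Δp, with q in kg/kg and Δp in Pa (1 kg/m² of water = 1 mm).
Layer 1008–520 hPa: Δp = 488 hPa = 48800 Pa, q̄ = 0.0073 kg/kg → 0.0073 × 48800 / 9.8 = 36.35 mm
Layer 520–460 hPa: Δp = 60 hPa = 6000 Pa, q̄ = 0.003 kg/kg → 0.003 × 6000 / 9.8 = 1.84 mm
Layer 460–200 hPa: Δp = 260 hPa = 26000 Pa, q̄ = 0.0013 kg/kg → 0.0013 × 26000 / 9.8 = 3.45 mm
PW = 36.35 + 1.84 + 3.45 = 41.64 ≈ 41.6 mm.

PW ≈ 41.6 mm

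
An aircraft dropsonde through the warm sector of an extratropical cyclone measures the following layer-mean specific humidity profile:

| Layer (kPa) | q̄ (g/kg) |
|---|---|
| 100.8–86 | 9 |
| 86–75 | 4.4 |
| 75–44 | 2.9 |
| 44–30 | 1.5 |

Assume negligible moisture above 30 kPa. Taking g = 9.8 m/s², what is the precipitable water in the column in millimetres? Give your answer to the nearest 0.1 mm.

PW ≈ 29.8 mm

Precipitable water is the column-integrated vapour mass per unit area: PW = (1/g) Σ q̄ Δp, with q in kg/kg and Δp in Pa (1 kg/m² of water = 1 mm).
Layer 100.8–86 kPa: Δp = 148 hPa = 14800 Pa, q̄ = 0.009 kg/kg → 0.009 × 14800 / 9.8 = 13.59 mm
Layer 86–75 kPa: Δp = 110 hPa = 11000 Pa, q̄ = 0.0044 kg/kg → 0.0044 × 11000 / 9.8 = 4.94 mm
Layer 75–44 kPa: Δp = 310 hPa = 31000 Pa, q̄ = 0.0029 kg/kg → 0.0029 × 31000 / 9.8 = 9.17 mm
Layer 44–30 kPa: Δp = 140 hPa = 14000 Pa, q̄ = 0.0015 kg/kg → 0.0015 × 14000 / 9.8 = 2.14 mm
PW = 13.59 + 4.94 + 9.17 + 2.14 = 29.84 ≈ 29.8 mm.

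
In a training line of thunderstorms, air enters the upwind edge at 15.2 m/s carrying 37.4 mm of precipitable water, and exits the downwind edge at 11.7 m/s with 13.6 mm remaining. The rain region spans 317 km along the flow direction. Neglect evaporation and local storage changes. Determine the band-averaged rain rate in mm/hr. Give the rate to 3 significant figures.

R ≈ 4.65 mm/hr

Column moisture flux per unit crosswind length is F = V × PW.
Inflow: F_in = 15.2 × 37.4 = 568.48 mm·m/s
Outflow: F_out = 11.7 × 13.6 = 159.12 mm·m/s
Steady-state rate R = (F_in − F_out)/L = (568.48 − 159.12) / 317000 m = 1.291e-03 mm/s.
R = 1.291e-03 × 3600 = 4.65 mm/hr.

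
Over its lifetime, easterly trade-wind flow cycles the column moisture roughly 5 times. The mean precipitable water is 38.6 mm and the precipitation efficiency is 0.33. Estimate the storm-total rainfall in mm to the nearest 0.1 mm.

rainfall ≈ 63.7 mm

Each cycle deposits ε × PW = 0.33 × 38.6 = 12.738 mm.
Over 5 cycles: 5 × 12.738 = 63.7 mm.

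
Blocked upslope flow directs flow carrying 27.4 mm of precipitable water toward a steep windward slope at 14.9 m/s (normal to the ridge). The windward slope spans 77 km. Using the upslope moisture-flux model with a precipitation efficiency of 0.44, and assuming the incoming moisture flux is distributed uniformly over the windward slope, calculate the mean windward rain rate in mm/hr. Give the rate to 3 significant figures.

Incoming column moisture flux per unit ridge length: F = V × PW = 14.9 × 27.4 = 408.26 mm·m/s.
Spread over the 77 km slope with efficiency ε = 0.44: R = ε·F/W = 0.44 × 408.26 / 77000 m = 2.333e-03 mm/s.
R = 2.333e-03 × 3600 = 8.40 mm/hr.

R ≈ 8.40 mm/hr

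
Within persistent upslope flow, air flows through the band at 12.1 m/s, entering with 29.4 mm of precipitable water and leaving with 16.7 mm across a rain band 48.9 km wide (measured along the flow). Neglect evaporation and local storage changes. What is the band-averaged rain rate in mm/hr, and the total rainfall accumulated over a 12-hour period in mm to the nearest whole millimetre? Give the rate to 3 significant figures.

Column moisture flux per unit crosswind length is F = V × PW.
Inflow: F_in = 12.1 × 29.4 = 355.74 mm·m/s
Outflow: F_out = 12.1 × 16.7 = 202.07 mm·m/s
Steady-state rate R = (F_in − F_out)/L = (355.74 − 202.07) / 48900 m = 3.143e-03 mm/s.
R = 3.143e-03 × 3600 = 11.3 mm/hr.
Over 12 h: total = 11.3 × 12 = 135.6 ≈ 136 mm.

R ≈ 11.3 mm/hr; total ≈ 136 mm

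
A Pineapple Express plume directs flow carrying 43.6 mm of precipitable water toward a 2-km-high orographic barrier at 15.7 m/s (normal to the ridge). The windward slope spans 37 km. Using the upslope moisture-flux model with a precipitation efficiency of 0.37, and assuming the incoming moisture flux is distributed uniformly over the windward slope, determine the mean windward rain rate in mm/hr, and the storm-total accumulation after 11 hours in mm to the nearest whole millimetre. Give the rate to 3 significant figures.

R ≈ 24.6 mm/hr; total ≈ 271 mm

Incoming column moisture flux per unit ridge length: F = V × PW = 15.7 × 43.6 = 684.52 mm·m/s.
Spread over the 37 km slope with efficiency ε = 0.37: R = ε·F/W = 0.37 × 684.52 / 37000 m = 6.845e-03 mm/s.
R = 6.845e-03 × 3600 = 24.6 mm/hr.
Over 11 h: total = 24.6 × 11 = 270.6 ≈ 271 mm.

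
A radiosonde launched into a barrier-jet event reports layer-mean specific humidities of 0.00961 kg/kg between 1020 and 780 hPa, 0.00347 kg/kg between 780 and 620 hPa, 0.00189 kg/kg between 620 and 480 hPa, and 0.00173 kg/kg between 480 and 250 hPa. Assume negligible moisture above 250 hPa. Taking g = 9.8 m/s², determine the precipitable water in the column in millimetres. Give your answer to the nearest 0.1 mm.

Precipitable water is the column-integrated vapour mass per unit area: PW = (1/g) Σ q̄ Δp, with q in kg/kg and Δp in Pa (1 kg/m² of water = 1 mm).
Layer 1020–780 hPa: Δp = 240 hPa = 24000 Pa, q̄ = 0.00961 kg/kg → 0.00961 × 24000 / 9.8 = 23.53 mm
Layer 780–620 hPa: Δp = 160 hPa = 16000 Pa, q̄ = 0.00347 kg/kg → 0.00347 × 16000 / 9.8 = 5.67 mm
Layer 620–480 hPa: Δp = 140 hPa = 14000 Pa, q̄ = 0.00189 kg/kg → 0.00189 × 14000 / 9.8 = 2.70 mm
Layer 480–250 hPa: Δp = 230 hPa = 23000 Pa, q̄ = 0.00173 kg/kg → 0.00173 × 23000 / 9.8 = 4.06 mm
PW = 23.53 + 5.67 + 2.70 + 4.06 = 35.96 ≈ 36.0 mm.

PW ≈ 36.0 mm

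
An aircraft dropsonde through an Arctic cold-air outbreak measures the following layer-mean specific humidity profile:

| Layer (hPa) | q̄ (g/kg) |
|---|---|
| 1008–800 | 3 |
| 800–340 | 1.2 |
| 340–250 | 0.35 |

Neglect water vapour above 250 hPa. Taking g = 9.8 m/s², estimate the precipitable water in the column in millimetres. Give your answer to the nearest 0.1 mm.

Precipitable water is the column-integrated vapour mass per unit area: PW = (1/g) Σ q̄ Δp, with q in kg/kg and Δp in Pa (1 kg/m² of water = 1 mm).
Layer 1008–800 hPa: Δp = 208 hPa = 20800 Pa, q̄ = 0.003 kg/kg → 0.003 × 20800 / 9.8 = 6.37 mm
Layer 800–340 hPa: Δp = 460 hPa = 46000 Pa, q̄ = 0.0012 kg/kg → 0.0012 × 46000 / 9.8 = 5.63 mm
Layer 340–250 hPa: Δp = 90 hPa = 9000 Pa, q̄ = 0.00035 kg/kg → 0.00035 × 9000 / 9.8 = 0.32 mm
PW = 6.37 + 5.63 + 0.32 = 12.32 ≈ 12.3 mm.

PW ≈ 12.3 mm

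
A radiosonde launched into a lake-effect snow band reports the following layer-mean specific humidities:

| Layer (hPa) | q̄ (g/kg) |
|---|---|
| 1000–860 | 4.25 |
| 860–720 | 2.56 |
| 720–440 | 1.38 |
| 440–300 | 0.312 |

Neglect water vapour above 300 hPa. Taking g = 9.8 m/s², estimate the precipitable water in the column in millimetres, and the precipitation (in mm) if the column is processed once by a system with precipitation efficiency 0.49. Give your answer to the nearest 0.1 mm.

PW ≈ 14.1 mm; precipitation ≈ 6.9 mm

Precipitable water is the column-integrated vapour mass per unit area: PW = (1/g) Σ q̄ Δp, with q in kg/kg and Δp in Pa (1 kg/m² of water = 1 mm).
Layer 1000–860 hPa: Δp = 140 hPa = 14000 Pa, q̄ = 0.00425 kg/kg → 0.00425 × 14000 / 9.8 = 6.07 mm
Layer 860–720 hPa: Δp = 140 hPa = 14000 Pa, q̄ = 0.00256 kg/kg → 0.00256 × 14000 / 9.8 = 3.66 mm
Layer 720–440 hPa: Δp = 280 hPa = 28000 Pa, q̄ = 0.00138 kg/kg → 0.00138 × 28000 / 9.8 = 3.94 mm
Layer 440–300 hPa: Δp = 140 hPa = 14000 Pa, q̄ = 0.000312 kg/kg → 0.000312 × 14000 / 9.8 = 0.45 mm
PW = 6.07 + 3.66 + 3.94 + 0.45 = 14.12 ≈ 14.1 mm.
Precipitation = ε × PW = 0.49 × 14.1 = 6.9 mm.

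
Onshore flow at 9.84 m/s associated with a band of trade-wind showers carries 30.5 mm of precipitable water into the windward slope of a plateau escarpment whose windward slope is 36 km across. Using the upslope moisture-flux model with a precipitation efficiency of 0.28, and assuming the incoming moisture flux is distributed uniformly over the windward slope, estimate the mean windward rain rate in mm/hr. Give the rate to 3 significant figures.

R ≈ 8.40 mm/hr

Incoming column moisture flux per unit ridge length: F = V × PW = 9.84 × 30.5 = 300.12 mm·m/s.
Spread over the 36 km slope with efficiency ε = 0.28: R = ε·F/W = 0.28 × 300.12 / 36000 m = 2.334e-03 mm/s.
R = 2.334e-03 × 3600 = 8.40 mm/hr.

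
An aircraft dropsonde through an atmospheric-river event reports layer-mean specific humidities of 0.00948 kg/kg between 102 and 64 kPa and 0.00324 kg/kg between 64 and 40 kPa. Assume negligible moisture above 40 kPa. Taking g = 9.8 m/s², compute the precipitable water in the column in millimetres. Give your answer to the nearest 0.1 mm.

Precipitable water is the column-integrated vapour mass per unit area: PW = (1/g) Σ q̄ Δp, with q in kg/kg and Δp in Pa (1 kg/m² of water = 1 mm).
Layer 102–64 kPa: Δp = 380 hPa = 38000 Pa, q̄ = 0.00948 kg/kg → 0.00948 × 38000 / 9.8 = 36.76 mm
Layer 64–40 kPa: Δp = 240 hPa = 24000 Pa, q̄ = 0.00324 kg/kg → 0.00324 × 24000 / 9.8 = 7.93 mm
PW = 36.76 + 7.93 = 44.69 ≈ 44.7 mm.

PW ≈ 44.7 mm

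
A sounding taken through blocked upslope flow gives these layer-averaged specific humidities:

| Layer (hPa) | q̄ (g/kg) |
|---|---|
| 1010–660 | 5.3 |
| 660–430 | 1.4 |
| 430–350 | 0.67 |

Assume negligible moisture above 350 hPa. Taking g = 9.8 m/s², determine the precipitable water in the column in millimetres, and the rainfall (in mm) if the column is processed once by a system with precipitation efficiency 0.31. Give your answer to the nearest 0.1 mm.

PW ≈ 22.8 mm; rainfall ≈ 7.1 mm

Precipitable water is the column-integrated vapour mass per unit area: PW = (1/g) Σ q̄ Δp, with q in kg/kg and Δp in Pa (1 kg/m² of water = 1 mm).
Layer 1010–660 hPa: Δp = 350 hPa = 35000 Pa, q̄ = 0.0053 kg/kg → 0.0053 × 35000 / 9.8 = 18.93 mm
Layer 660–430 hPa: Δp = 230 hPa = 23000 Pa, q̄ = 0.0014 kg/kg → 0.0014 × 23000 / 9.8 = 3.29 mm
Layer 430–350 hPa: Δp = 80 hPa = 8000 Pa, q̄ = 0.00067 kg/kg → 0.00067 × 8000 / 9.8 = 0.55 mm
PW = 18.93 + 3.29 + 0.55 = 22.77 ≈ 22.8 mm.
Rainfall = ε × PW = 0.31 × 22.8 = 7.1 mm.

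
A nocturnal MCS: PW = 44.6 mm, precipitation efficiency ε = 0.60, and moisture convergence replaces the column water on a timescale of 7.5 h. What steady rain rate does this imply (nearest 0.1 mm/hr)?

R ≈ 3.6 mm/hr

Each overturning extracts ε × PW = 0.60 × 44.6 = 26.76 mm.
Rate = ε·PW / τ = 26.76 / 7.5 h = 3.6 mm/hr.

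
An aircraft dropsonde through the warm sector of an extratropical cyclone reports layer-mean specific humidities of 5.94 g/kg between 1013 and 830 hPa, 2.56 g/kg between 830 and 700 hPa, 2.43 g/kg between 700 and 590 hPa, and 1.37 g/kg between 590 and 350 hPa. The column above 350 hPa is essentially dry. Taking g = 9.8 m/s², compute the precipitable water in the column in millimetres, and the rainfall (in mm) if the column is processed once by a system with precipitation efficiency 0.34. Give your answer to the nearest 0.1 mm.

Precipitable water is the column-integrated vapour mass per unit area: PW = (1/g) Σ q̄ Δp, with q in kg/kg and Δp in Pa (1 kg/m² of water = 1 mm).
Layer 1013–830 hPa: Δp = 183 hPa = 18300 Pa, q̄ = 0.00594 kg/kg → 0.00594 × 18300 / 9.8 = 11.09 mm
Layer 830–700 hPa: Δp = 130 hPa = 13000 Pa, q̄ = 0.00256 kg/kg → 0.00256 × 13000 / 9.8 = 3.40 mm
Layer 700–590 hPa: Δp = 110 hPa = 11000 Pa, q̄ = 0.00243 kg/kg → 0.00243 × 11000 / 9.8 = 2.73 mm
Layer 590–350 hPa: Δp = 240 hPa = 24000 Pa, q̄ = 0.00137 kg/kg → 0.00137 × 24000 / 9.8 = 3.36 mm
PW = 11.09 + 3.40 + 2.73 + 3.36 = 20.58 ≈ 20.6 mm.
Rainfall = ε × PW = 0.34 × 20.6 = 7.0 mm.

PW ≈ 20.6 mm; rainfall ≈ 7.0 mm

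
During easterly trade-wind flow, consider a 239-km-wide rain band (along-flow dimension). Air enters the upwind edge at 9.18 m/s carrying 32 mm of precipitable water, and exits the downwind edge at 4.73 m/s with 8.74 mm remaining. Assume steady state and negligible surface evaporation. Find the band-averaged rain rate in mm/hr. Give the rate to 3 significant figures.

Column moisture flux per unit crosswind length is F = V × PW.
Inflow: F_in = 9.18 × 32 = 293.76 mm·m/s
Outflow: F_out = 4.73 × 8.74 = 41.3402 mm·m/s
Steady-state rate R = (F_in − F_out)/L = (293.76 − 41.3402) / 239000 m = 1.056e-03 mm/s.
R = 1.056e-03 × 3600 = 3.80 mm/hr.

R ≈ 3.80 mm/hr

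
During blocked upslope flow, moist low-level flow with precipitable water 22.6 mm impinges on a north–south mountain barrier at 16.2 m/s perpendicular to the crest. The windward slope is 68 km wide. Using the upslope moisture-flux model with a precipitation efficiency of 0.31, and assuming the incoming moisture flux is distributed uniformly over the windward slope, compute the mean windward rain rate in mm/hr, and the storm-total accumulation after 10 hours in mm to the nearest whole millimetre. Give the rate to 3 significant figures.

Incoming column moisture flux per unit ridge length: F = V × PW = 16.2 × 22.6 = 366.12 mm·m/s.
Spread over the 68 km slope with efficiency ε = 0.31: R = ε·F/W = 0.31 × 366.12 / 68000 m = 1.669e-03 mm/s.
R = 1.669e-03 × 3600 = 6.01 mm/hr.
Over 10 h: total = 6.01 × 10 = 60.1 ≈ 60 mm.

R ≈ 6.01 mm/hr; total ≈ 60 mm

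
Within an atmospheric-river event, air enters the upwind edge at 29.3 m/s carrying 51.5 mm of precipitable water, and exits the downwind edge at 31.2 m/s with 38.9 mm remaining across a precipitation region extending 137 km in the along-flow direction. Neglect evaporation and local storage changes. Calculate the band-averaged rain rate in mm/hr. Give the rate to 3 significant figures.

Column moisture flux per unit crosswind length is F = V × PW.
Inflow: F_in = 29.3 × 51.5 = 1508.95 mm·m/s
Outflow: F_out = 31.2 × 38.9 = 1213.68 mm·m/s
Steady-state rate R = (F_in − F_out)/L = (1508.95 − 1213.68) / 137000 m = 2.155e-03 mm/s.
R = 2.155e-03 × 3600 = 7.76 mm/hr.

R ≈ 7.76 mm/hr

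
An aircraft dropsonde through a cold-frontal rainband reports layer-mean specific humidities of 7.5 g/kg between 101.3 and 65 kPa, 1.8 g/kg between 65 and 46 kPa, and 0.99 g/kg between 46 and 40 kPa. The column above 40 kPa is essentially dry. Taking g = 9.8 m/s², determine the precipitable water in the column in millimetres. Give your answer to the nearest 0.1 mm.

PW ≈ 31.9 mm

Precipitable water is the column-integrated vapour mass per unit area: PW = (1/g) Σ q̄ Δp, with q in kg/kg and Δp in Pa (1 kg/m² of water = 1 mm).
Layer 101.3–65 kPa: Δp = 363 hPa = 36300 Pa, q̄ = 0.0075 kg/kg → 0.0075 × 36300 / 9.8 = 27.78 mm
Layer 65–46 kPa: Δp = 190 hPa = 19000 Pa, q̄ = 0.0018 kg/kg → 0.0018 × 19000 / 9.8 = 3.49 mm
Layer 46–40 kPa: Δp = 60 hPa = 6000 Pa, q̄ = 0.00099 kg/kg → 0.00099 × 6000 / 9.8 = 0.61 mm
PW = 27.78 + 3.49 + 0.61 = 31.88 ≈ 31.9 mm.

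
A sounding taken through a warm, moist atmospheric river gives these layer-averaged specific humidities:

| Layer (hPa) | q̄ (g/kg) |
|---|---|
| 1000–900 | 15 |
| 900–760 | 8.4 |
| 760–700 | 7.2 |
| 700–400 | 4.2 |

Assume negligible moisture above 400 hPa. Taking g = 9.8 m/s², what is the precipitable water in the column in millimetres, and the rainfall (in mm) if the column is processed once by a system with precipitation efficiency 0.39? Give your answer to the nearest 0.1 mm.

PW ≈ 44.6 mm; rainfall ≈ 17.4 mm

Precipitable water is the column-integrated vapour mass per unit area: PW = (1/g) Σ q̄ Δp, with q in kg/kg and Δp in Pa (1 kg/m² of water = 1 mm).
Layer 1000–900 hPa: Δp = 100 hPa = 10000 Pa, q̄ = 0.015 kg/kg → 0.015 × 10000 / 9.8 = 15.31 mm
Layer 900–760 hPa: Δp = 140 hPa = 14000 Pa, q̄ = 0.0084 kg/kg → 0.0084 × 14000 / 9.8 = 12.00 mm
Layer 760–700 hPa: Δp = 60 hPa = 6000 Pa, q̄ = 0.0072 kg/kg → 0.0072 × 6000 / 9.8 = 4.41 mm
Layer 700–400 hPa: Δp = 300 hPa = 30000 Pa, q̄ = 0.0042 kg/kg → 0.0042 × 30000 / 9.8 = 12.86 mm
PW = 15.31 + 12.00 + 4.41 + 12.86 = 44.58 ≈ 44.6 mm.
Rainfall = ε × PW = 0.39 × 44.6 = 17.4 mm.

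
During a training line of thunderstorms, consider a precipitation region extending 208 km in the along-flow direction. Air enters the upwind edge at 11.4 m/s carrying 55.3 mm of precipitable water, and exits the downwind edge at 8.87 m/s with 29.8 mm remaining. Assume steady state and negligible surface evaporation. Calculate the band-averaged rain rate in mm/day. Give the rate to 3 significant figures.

Column moisture flux per unit crosswind length is F = V × PW.
Inflow: F_in = 11.4 × 55.3 = 630.42 mm·m/s
Outflow: F_out = 8.87 × 29.8 = 264.326 mm·m/s
Steady-state rate R = (F_in − F_out)/L = (630.42 − 264.326) / 208000 m = 1.760e-03 mm/s.
R = 1.760e-03 × 3600 × 24 = 152 mm/day.

R ≈ 152 mm/day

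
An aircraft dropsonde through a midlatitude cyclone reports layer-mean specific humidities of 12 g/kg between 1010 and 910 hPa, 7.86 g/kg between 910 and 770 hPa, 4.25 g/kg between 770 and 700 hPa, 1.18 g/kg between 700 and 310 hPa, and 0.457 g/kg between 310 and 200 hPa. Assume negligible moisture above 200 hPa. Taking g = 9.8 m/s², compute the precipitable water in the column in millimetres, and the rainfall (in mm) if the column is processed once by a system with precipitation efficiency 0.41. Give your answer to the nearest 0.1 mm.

Precipitable water is the column-integrated vapour mass per unit area: PW = (1/g) Σ q̄ Δp, with q in kg/kg and Δp in Pa (1 kg/m² of water = 1 mm).
Layer 1010–910 hPa: Δp = 100 hPa = 10000 Pa, q̄ = 0.012 kg/kg → 0.012 × 10000 / 9.8 = 12.24 mm
Layer 910–770 hPa: Δp = 140 hPa = 14000 Pa, q̄ = 0.00786 kg/kg → 0.00786 × 14000 / 9.8 = 11.23 mm
Layer 770–700 hPa: Δp = 70 hPa = 7000 Pa, q̄ = 0.00425 kg/kg → 0.00425 × 7000 / 9.8 = 3.04 mm
Layer 700–310 hPa: Δp = 390 hPa = 39000 Pa, q̄ = 0.00118 kg/kg → 0.00118 × 39000 / 9.8 = 4.70 mm
Layer 310–200 hPa: Δp = 110 hPa = 11000 Pa, q̄ = 0.000457 kg/kg → 0.000457 × 11000 / 9.8 = 0.51 mm
PW = 12.24 + 11.23 + 3.04 + 4.70 + 0.51 = 31.72 ≈ 31.7 mm.
Rainfall = ε × PW = 0.41 × 31.7 = 13.0 mm.

PW ≈ 31.7 mm; rainfall ≈ 13.0 mm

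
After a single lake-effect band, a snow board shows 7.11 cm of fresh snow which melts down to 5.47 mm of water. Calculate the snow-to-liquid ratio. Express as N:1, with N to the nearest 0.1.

ratio ≈ 13.0

Ratio = snow depth / SWE = 71.1 mm / 5.47 mm = 13.0, i.e. 13.0:1.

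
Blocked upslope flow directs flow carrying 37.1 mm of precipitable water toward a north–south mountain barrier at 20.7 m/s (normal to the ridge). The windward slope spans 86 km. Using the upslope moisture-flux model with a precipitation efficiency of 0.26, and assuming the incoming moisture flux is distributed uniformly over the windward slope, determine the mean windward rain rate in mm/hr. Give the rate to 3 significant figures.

Incoming column moisture flux per unit ridge length: F = V × PW = 20.7 × 37.1 = 767.97 mm·m/s.
Spread over the 86 km slope with efficiency ε = 0.26: R = ε·F/W = 0.26 × 767.97 / 86000 m = 2.322e-03 mm/s.
R = 2.322e-03 × 3600 = 8.36 mm/hr.

R ≈ 8.36 mm/hr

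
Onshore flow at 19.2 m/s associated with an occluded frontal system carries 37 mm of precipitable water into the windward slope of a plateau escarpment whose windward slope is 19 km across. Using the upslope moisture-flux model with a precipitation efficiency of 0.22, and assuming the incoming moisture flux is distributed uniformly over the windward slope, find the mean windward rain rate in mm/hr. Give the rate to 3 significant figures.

R ≈ 29.6 mm/hr

Incoming column moisture flux per unit ridge length: F = V × PW = 19.2 × 37 = 710.4 mm·m/s.
Spread over the 19 km slope with efficiency ε = 0.22: R = ε·F/W = 0.22 × 710.4 / 19000 m = 8.226e-03 mm/s.
R = 8.226e-03 × 3600 = 29.6 mm/hr.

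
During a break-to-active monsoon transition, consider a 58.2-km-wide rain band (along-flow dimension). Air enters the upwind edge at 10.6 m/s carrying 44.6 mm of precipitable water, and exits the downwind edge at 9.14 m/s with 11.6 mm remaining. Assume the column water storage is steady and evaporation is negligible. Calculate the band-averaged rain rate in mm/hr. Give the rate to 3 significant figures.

Column moisture flux per unit crosswind length is F = V × PW.
Inflow: F_in = 10.6 × 44.6 = 472.76 mm·m/s
Outflow: F_out = 9.14 × 11.6 = 106.024 mm·m/s
Steady-state rate R = (F_in − F_out)/L = (472.76 − 106.024) / 58200 m = 6.301e-03 mm/s.
R = 6.301e-03 × 3600 = 22.7 mm/hr.

R ≈ 22.7 mm/hr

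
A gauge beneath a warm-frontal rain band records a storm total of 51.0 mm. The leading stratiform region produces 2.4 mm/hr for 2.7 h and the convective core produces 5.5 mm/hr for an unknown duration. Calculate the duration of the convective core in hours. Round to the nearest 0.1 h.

Known phases: 2.4 × 2.7 = 6.48 mm.
Remaining depth = 51.0 − 6.48 = 44.52 mm.
Duration = 44.52 / 5.5 = 8.1 h.

duration ≈ 8.1 h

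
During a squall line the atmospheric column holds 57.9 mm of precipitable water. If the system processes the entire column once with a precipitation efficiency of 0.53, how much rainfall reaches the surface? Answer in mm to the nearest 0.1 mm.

Rainfall = ε × PW = 0.53 × 57.9 = 30.7 mm.

rainfall ≈ 30.7 mm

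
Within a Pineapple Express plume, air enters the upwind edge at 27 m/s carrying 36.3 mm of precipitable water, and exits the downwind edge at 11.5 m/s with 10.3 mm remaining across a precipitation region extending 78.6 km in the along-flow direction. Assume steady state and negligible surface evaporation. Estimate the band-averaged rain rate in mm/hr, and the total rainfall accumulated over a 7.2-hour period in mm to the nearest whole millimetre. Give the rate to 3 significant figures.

R ≈ 39.5 mm/hr; total ≈ 284 mm

Column moisture flux per unit crosswind length is F = V × PW.
Inflow: F_in = 27 × 36.3 = 980.1 mm·m/s
Outflow: F_out = 11.5 × 10.3 = 118.45 mm·m/s
Steady-state rate R = (F_in − F_out)/L = (980.1 − 118.45) / 78600 m = 1.096e-02 mm/s.
R = 1.096e-02 × 3600 = 39.5 mm/hr.
Over 7.2 h: total = 39.5 × 7.2 = 284.4 ≈ 284 mm.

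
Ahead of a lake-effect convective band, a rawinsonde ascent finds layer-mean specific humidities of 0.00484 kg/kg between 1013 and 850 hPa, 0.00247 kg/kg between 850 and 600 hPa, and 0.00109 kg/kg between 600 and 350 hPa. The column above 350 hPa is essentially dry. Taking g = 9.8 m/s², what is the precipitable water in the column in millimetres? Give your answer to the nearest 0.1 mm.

PW ≈ 17.1 mm

Precipitable water is the column-integrated vapour mass per unit area: PW = (1/g) Σ q̄ Δp, with q in kg/kg and Δp in Pa (1 kg/m² of water = 1 mm).
Layer 1013–850 hPa: Δp = 163 hPa = 16300 Pa, q̄ = 0.00484 kg/kg → 0.00484 × 16300 / 9.8 = 8.05 mm
Layer 850–600 hPa: Δp = 250 hPa = 25000 Pa, q̄ = 0.00247 kg/kg → 0.00247 × 25000 / 9.8 = 6.30 mm
Layer 600–350 hPa: Δp = 250 hPa = 25000 Pa, q̄ = 0.00109 kg/kg → 0.00109 × 25000 / 9.8 = 2.78 mm
PW = 8.05 + 6.30 + 2.78 = 17.13 ≈ 17.1 mm.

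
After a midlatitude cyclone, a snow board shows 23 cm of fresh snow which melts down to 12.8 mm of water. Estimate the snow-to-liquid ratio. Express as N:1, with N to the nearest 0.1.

Ratio = snow depth / SWE = 230 mm / 12.8 mm = 18.0, i.e. 18.0:1.

ratio ≈ 18.0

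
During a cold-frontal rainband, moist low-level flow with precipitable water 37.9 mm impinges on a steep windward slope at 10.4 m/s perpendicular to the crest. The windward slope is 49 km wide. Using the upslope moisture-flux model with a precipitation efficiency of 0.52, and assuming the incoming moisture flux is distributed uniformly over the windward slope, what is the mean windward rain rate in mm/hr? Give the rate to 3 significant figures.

R ≈ 15.1 mm/hr

Incoming column moisture flux per unit ridge length: F = V × PW = 10.4 × 37.9 = 394.16 mm·m/s.
Spread over the 49 km slope with efficiency ε = 0.52: R = ε·F/W = 0.52 × 394.16 / 49000 m = 4.183e-03 mm/s.
R = 4.183e-03 × 3600 = 15.1 mm/hr.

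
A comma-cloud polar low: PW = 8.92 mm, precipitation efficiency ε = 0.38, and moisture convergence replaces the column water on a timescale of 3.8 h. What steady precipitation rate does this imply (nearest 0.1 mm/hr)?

Each overturning extracts ε × PW = 0.38 × 8.92 = 3.3896 mm.
Rate = ε·PW / τ = 3.3896 / 3.8 h = 0.9 mm/hr.

R ≈ 0.9 mm/hr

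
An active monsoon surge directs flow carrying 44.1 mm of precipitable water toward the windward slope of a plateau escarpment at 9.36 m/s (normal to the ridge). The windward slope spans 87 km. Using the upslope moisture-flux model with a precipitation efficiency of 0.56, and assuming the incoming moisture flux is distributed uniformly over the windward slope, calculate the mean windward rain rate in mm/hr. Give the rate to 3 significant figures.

Incoming column moisture flux per unit ridge length: F = V × PW = 9.36 × 44.1 = 412.776 mm·m/s.
Spread over the 87 km slope with efficiency ε = 0.56: R = ε·F/W = 0.56 × 412.776 / 87000 m = 2.657e-03 mm/s.
R = 2.657e-03 × 3600 = 9.57 mm/hr.

R ≈ 9.57 mm/hr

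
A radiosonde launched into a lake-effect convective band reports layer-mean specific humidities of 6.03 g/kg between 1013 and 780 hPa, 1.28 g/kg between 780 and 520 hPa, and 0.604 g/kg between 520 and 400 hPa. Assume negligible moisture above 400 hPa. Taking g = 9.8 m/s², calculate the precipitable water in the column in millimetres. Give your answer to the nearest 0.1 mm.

PW ≈ 18.5 mm

Precipitable water is the column-integrated vapour mass per unit area: PW = (1/g) Σ q̄ Δp, with q in kg/kg and Δp in Pa (1 kg/m² of water = 1 mm).
Layer 1013–780 hPa: Δp = 233 hPa = 23300 Pa, q̄ = 0.00603 kg/kg → 0.00603 × 23300 / 9.8 = 14.34 mm
Layer 780–520 hPa: Δp = 260 hPa = 26000 Pa, q̄ = 0.00128 kg/kg → 0.00128 × 26000 / 9.8 = 3.40 mm
Layer 520–400 hPa: Δp = 120 hPa = 12000 Pa, q̄ = 0.000604 kg/kg → 0.000604 × 12000 / 9.8 = 0.74 mm
PW = 14.34 + 3.40 + 0.74 = 18.48 ≈ 18.5 mm.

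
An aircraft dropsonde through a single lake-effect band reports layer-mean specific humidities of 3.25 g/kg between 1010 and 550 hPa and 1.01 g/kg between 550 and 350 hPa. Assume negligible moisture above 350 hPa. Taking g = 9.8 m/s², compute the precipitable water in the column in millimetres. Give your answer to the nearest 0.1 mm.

PW ≈ 17.3 mm

Precipitable water is the column-integrated vapour mass per unit area: PW = (1/g) Σ q̄ Δp, with q in kg/kg and Δp in Pa (1 kg/m² of water = 1 mm).
Layer 1010–550 hPa: Δp = 460 hPa = 46000 Pa, q̄ = 0.00325 kg/kg → 0.00325 × 46000 / 9.8 = 15.26 mm
Layer 550–350 hPa: Δp = 200 hPa = 20000 Pa, q̄ = 0.00101 kg/kg → 0.00101 × 20000 / 9.8 = 2.06 mm
PW = 15.26 + 2.06 = 17.32 ≈ 17.3 mm.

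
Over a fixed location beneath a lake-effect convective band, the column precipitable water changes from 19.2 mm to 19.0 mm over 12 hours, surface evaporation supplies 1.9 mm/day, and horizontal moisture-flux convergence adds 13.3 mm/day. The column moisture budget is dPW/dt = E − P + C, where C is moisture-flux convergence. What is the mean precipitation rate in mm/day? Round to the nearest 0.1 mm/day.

P ≈ 15.6 mm/day

dPW/dt = (19.0 − 19.2) mm / (12/24 day) = -0.400 mm/day.
P = E + C − dPW/dt = 1.9 + (13.3) − (-0.400) = 15.6 mm/day.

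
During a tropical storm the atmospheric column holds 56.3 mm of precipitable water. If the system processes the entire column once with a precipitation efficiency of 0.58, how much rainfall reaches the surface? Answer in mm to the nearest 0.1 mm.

Rainfall = ε × PW = 0.58 × 56.3 = 32.7 mm.

rainfall ≈ 32.7 mm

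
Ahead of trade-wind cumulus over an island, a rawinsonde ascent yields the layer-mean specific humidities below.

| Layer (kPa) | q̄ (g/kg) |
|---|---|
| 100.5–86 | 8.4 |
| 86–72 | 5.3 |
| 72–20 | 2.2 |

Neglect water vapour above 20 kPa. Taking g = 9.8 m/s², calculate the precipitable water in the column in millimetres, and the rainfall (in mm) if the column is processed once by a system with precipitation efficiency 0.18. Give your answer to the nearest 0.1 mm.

PW ≈ 31.7 mm; rainfall ≈ 5.7 mm

Precipitable water is the column-integrated vapour mass per unit area: PW = (1/g) Σ q̄ Δp, with q in kg/kg and Δp in Pa (1 kg/m² of water = 1 mm).
Layer 100.5–86 kPa: Δp = 145 hPa = 14500 Pa, q̄ = 0.0084 kg/kg → 0.0084 × 14500 / 9.8 = 12.43 mm
Layer 86–72 kPa: Δp = 140 hPa = 14000 Pa, q̄ = 0.0053 kg/kg → 0.0053 × 14000 / 9.8 = 7.57 mm
Layer 72–20 kPa: Δp = 520 hPa = 52000 Pa, q̄ = 0.0022 kg/kg → 0.0022 × 52000 / 9.8 = 11.67 mm
PW = 12.43 + 7.57 + 11.67 = 31.67 ≈ 31.7 mm.
Rainfall = ε × PW = 0.18 × 31.7 = 5.7 mm.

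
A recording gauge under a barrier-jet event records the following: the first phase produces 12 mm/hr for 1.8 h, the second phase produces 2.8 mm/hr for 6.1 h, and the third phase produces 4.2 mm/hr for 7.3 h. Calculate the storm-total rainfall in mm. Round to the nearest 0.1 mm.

total ≈ 69.3 mm

Total = Σ Rᵢ Δtᵢ = 12 × 1.8 + 2.8 × 6.1 + 4.2 × 7.3
      = 21.6 + 17.08 + 30.66 = 69.3 mm.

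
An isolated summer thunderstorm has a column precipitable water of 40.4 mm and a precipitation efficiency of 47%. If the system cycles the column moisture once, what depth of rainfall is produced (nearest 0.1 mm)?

rainfall ≈ 19.0 mm

Rainfall = ε × PW = 0.47 × 40.4 = 19.0 mm.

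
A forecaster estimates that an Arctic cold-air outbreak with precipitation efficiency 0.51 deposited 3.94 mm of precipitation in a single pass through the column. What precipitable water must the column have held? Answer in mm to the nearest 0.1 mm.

PW = precipitation / ε = 3.94 / 0.51 = 7.7 mm.

PW ≈ 7.7 mm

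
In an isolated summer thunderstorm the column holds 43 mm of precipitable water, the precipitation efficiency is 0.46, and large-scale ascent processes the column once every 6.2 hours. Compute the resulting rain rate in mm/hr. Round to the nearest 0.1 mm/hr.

Each overturning extracts ε × PW = 0.46 × 43 = 19.78 mm.
Rate = ε·PW / τ = 19.78 / 6.2 h = 3.2 mm/hr.

R ≈ 3.2 mm/hr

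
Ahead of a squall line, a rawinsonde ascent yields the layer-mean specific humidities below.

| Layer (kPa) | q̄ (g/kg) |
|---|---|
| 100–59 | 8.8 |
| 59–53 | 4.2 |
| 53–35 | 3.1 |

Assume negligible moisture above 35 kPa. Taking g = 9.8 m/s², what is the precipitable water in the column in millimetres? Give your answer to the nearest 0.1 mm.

PW ≈ 45.1 mm

Precipitable water is the column-integrated vapour mass per unit area: PW = (1/g) Σ q̄ Δp, with q in kg/kg and Δp in Pa (1 kg/m² of water = 1 mm).
Layer 100–59 kPa: Δp = 410 hPa = 41000 Pa, q̄ = 0.0088 kg/kg → 0.0088 × 41000 / 9.8 = 36.82 mm
Layer 59–53 kPa: Δp = 60 hPa = 6000 Pa, q̄ = 0.0042 kg/kg → 0.0042 × 6000 / 9.8 = 2.57 mm
Layer 53–35 kPa: Δp = 180 hPa = 18000 Pa, q̄ = 0.0031 kg/kg → 0.0031 × 18000 / 9.8 = 5.69 mm
PW = 36.82 + 2.57 + 5.69 = 45.08 ≈ 45.1 mm.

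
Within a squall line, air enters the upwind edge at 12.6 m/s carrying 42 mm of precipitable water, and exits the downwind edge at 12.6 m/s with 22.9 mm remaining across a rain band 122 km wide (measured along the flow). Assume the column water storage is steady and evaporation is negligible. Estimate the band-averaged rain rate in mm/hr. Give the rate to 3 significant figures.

R ≈ 7.10 mm/hr

Column moisture flux per unit crosswind length is F = V × PW.
Inflow: F_in = 12.6 × 42 = 529.2 mm·m/s
Outflow: F_out = 12.6 × 22.9 = 288.54 mm·m/s
Steady-state rate R = (F_in − F_out)/L = (529.2 − 288.54) / 122000 m = 1.973e-03 mm/s.
R = 1.973e-03 × 3600 = 7.10 mm/hr.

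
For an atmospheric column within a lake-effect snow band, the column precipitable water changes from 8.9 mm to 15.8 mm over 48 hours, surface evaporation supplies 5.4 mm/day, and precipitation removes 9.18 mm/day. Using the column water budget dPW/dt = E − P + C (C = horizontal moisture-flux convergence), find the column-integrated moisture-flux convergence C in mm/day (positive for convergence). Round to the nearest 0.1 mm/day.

dPW/dt = (15.8 − 8.9) mm / (48/24 day) = +3.450 mm/day.
C = dPW/dt − E + P = (+3.450) − 5.4 + 9.18 = 7.2 mm/day.

C ≈ 7.2 mm/day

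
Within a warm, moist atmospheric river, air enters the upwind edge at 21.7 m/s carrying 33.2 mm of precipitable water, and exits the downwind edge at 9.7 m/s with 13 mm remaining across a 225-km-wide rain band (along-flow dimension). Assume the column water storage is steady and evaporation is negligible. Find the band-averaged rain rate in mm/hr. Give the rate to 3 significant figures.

R ≈ 9.51 mm/hr

Column moisture flux per unit crosswind length is F = V × PW.
Inflow: F_in = 21.7 × 33.2 = 720.44 mm·m/s
Outflow: F_out = 9.7 × 13 = 126.1 mm·m/s
Steady-state rate R = (F_in − F_out)/L = (720.44 − 126.1) / 225000 m = 2.642e-03 mm/s.
R = 2.642e-03 × 3600 = 9.51 mm/hr.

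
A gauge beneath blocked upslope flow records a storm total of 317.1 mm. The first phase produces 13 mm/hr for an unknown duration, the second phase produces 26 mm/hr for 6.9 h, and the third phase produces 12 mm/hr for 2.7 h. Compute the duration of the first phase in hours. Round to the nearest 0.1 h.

Known phases: 26 × 6.9 + 12 × 2.7 = 179.4 + 32.4 = 211.8 mm.
Remaining depth = 317.1 − 211.8 = 105.3 mm.
Duration = 105.3 / 13 = 8.1 h.

duration ≈ 8.1 h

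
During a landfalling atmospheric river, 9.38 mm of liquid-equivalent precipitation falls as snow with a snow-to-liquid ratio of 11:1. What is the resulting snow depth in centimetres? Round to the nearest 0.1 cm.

snow depth ≈ 10.3 cm

Snow depth = liquid × ratio = 9.38 mm × 11 = 103.18 mm = 10.3 cm.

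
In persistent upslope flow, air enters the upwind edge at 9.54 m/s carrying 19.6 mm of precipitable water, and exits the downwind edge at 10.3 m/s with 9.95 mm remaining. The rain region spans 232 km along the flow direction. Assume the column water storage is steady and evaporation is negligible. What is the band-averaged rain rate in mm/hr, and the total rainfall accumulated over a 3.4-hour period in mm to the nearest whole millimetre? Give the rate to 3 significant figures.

Column moisture flux per unit crosswind length is F = V × PW.
Inflow: F_in = 9.54 × 19.6 = 186.984 mm·m/s
Outflow: F_out = 10.3 × 9.95 = 102.485 mm·m/s
Steady-state rate R = (F_in − F_out)/L = (186.984 − 102.485) / 232000 m = 3.642e-04 mm/s.
R = 3.642e-04 × 3600 = 1.31 mm/hr.
Over 3.4 h: total = 1.31 × 3.4 = 4.454 ≈ 4 mm.

R ≈ 1.31 mm/hr; total ≈ 4 mm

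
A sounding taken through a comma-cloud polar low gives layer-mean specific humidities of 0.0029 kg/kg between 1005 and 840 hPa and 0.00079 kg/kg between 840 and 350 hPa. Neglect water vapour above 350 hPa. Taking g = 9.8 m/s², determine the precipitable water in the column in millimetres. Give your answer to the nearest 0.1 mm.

PW ≈ 8.8 mm

Precipitable water is the column-integrated vapour mass per unit area: PW = (1/g) Σ q̄ Δp, with q in kg/kg and Δp in Pa (1 kg/m² of water = 1 mm).
Layer 1005–840 hPa: Δp = 165 hPa = 16500 Pa, q̄ = 0.0029 kg/kg → 0.0029 × 16500 / 9.8 = 4.88 mm
Layer 840–350 hPa: Δp = 490 hPa = 49000 Pa, q̄ = 0.00079 kg/kg → 0.00079 × 49000 / 9.8 = 3.95 mm
PW = 4.88 + 3.95 = 8.83 ≈ 8.8 mm.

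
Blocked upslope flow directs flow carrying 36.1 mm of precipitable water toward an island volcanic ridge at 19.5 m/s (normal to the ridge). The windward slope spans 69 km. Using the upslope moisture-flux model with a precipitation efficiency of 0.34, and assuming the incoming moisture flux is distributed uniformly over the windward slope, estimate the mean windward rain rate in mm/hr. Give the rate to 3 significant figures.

Incoming column moisture flux per unit ridge length: F = V × PW = 19.5 × 36.1 = 703.95 mm·m/s.
Spread over the 69 km slope with efficiency ε = 0.34: R = ε·F/W = 0.34 × 703.95 / 69000 m = 3.469e-03 mm/s.
R = 3.469e-03 × 3600 = 12.5 mm/hr.

R ≈ 12.5 mm/hr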